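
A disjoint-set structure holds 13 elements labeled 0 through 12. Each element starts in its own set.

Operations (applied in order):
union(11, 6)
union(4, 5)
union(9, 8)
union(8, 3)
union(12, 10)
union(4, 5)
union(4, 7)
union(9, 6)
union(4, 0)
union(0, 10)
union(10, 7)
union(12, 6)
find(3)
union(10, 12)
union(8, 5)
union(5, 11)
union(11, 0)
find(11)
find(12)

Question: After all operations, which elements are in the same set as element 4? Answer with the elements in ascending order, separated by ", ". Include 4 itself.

Step 1: union(11, 6) -> merged; set of 11 now {6, 11}
Step 2: union(4, 5) -> merged; set of 4 now {4, 5}
Step 3: union(9, 8) -> merged; set of 9 now {8, 9}
Step 4: union(8, 3) -> merged; set of 8 now {3, 8, 9}
Step 5: union(12, 10) -> merged; set of 12 now {10, 12}
Step 6: union(4, 5) -> already same set; set of 4 now {4, 5}
Step 7: union(4, 7) -> merged; set of 4 now {4, 5, 7}
Step 8: union(9, 6) -> merged; set of 9 now {3, 6, 8, 9, 11}
Step 9: union(4, 0) -> merged; set of 4 now {0, 4, 5, 7}
Step 10: union(0, 10) -> merged; set of 0 now {0, 4, 5, 7, 10, 12}
Step 11: union(10, 7) -> already same set; set of 10 now {0, 4, 5, 7, 10, 12}
Step 12: union(12, 6) -> merged; set of 12 now {0, 3, 4, 5, 6, 7, 8, 9, 10, 11, 12}
Step 13: find(3) -> no change; set of 3 is {0, 3, 4, 5, 6, 7, 8, 9, 10, 11, 12}
Step 14: union(10, 12) -> already same set; set of 10 now {0, 3, 4, 5, 6, 7, 8, 9, 10, 11, 12}
Step 15: union(8, 5) -> already same set; set of 8 now {0, 3, 4, 5, 6, 7, 8, 9, 10, 11, 12}
Step 16: union(5, 11) -> already same set; set of 5 now {0, 3, 4, 5, 6, 7, 8, 9, 10, 11, 12}
Step 17: union(11, 0) -> already same set; set of 11 now {0, 3, 4, 5, 6, 7, 8, 9, 10, 11, 12}
Step 18: find(11) -> no change; set of 11 is {0, 3, 4, 5, 6, 7, 8, 9, 10, 11, 12}
Step 19: find(12) -> no change; set of 12 is {0, 3, 4, 5, 6, 7, 8, 9, 10, 11, 12}
Component of 4: {0, 3, 4, 5, 6, 7, 8, 9, 10, 11, 12}

Answer: 0, 3, 4, 5, 6, 7, 8, 9, 10, 11, 12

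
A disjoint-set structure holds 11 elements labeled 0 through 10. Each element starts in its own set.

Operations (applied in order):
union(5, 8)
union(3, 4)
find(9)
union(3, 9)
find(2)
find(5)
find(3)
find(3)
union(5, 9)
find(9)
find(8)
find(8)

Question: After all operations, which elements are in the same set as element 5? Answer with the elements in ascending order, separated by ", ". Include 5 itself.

Answer: 3, 4, 5, 8, 9

Derivation:
Step 1: union(5, 8) -> merged; set of 5 now {5, 8}
Step 2: union(3, 4) -> merged; set of 3 now {3, 4}
Step 3: find(9) -> no change; set of 9 is {9}
Step 4: union(3, 9) -> merged; set of 3 now {3, 4, 9}
Step 5: find(2) -> no change; set of 2 is {2}
Step 6: find(5) -> no change; set of 5 is {5, 8}
Step 7: find(3) -> no change; set of 3 is {3, 4, 9}
Step 8: find(3) -> no change; set of 3 is {3, 4, 9}
Step 9: union(5, 9) -> merged; set of 5 now {3, 4, 5, 8, 9}
Step 10: find(9) -> no change; set of 9 is {3, 4, 5, 8, 9}
Step 11: find(8) -> no change; set of 8 is {3, 4, 5, 8, 9}
Step 12: find(8) -> no change; set of 8 is {3, 4, 5, 8, 9}
Component of 5: {3, 4, 5, 8, 9}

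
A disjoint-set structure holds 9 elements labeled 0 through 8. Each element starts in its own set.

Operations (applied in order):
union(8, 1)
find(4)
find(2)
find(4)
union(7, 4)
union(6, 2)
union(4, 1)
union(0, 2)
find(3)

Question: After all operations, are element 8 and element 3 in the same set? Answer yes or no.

Step 1: union(8, 1) -> merged; set of 8 now {1, 8}
Step 2: find(4) -> no change; set of 4 is {4}
Step 3: find(2) -> no change; set of 2 is {2}
Step 4: find(4) -> no change; set of 4 is {4}
Step 5: union(7, 4) -> merged; set of 7 now {4, 7}
Step 6: union(6, 2) -> merged; set of 6 now {2, 6}
Step 7: union(4, 1) -> merged; set of 4 now {1, 4, 7, 8}
Step 8: union(0, 2) -> merged; set of 0 now {0, 2, 6}
Step 9: find(3) -> no change; set of 3 is {3}
Set of 8: {1, 4, 7, 8}; 3 is not a member.

Answer: no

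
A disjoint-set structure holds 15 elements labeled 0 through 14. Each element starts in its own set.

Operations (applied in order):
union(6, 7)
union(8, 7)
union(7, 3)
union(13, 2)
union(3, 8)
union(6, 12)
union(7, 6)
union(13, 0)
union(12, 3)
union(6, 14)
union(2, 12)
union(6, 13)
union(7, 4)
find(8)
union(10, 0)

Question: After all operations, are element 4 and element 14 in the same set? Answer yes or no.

Step 1: union(6, 7) -> merged; set of 6 now {6, 7}
Step 2: union(8, 7) -> merged; set of 8 now {6, 7, 8}
Step 3: union(7, 3) -> merged; set of 7 now {3, 6, 7, 8}
Step 4: union(13, 2) -> merged; set of 13 now {2, 13}
Step 5: union(3, 8) -> already same set; set of 3 now {3, 6, 7, 8}
Step 6: union(6, 12) -> merged; set of 6 now {3, 6, 7, 8, 12}
Step 7: union(7, 6) -> already same set; set of 7 now {3, 6, 7, 8, 12}
Step 8: union(13, 0) -> merged; set of 13 now {0, 2, 13}
Step 9: union(12, 3) -> already same set; set of 12 now {3, 6, 7, 8, 12}
Step 10: union(6, 14) -> merged; set of 6 now {3, 6, 7, 8, 12, 14}
Step 11: union(2, 12) -> merged; set of 2 now {0, 2, 3, 6, 7, 8, 12, 13, 14}
Step 12: union(6, 13) -> already same set; set of 6 now {0, 2, 3, 6, 7, 8, 12, 13, 14}
Step 13: union(7, 4) -> merged; set of 7 now {0, 2, 3, 4, 6, 7, 8, 12, 13, 14}
Step 14: find(8) -> no change; set of 8 is {0, 2, 3, 4, 6, 7, 8, 12, 13, 14}
Step 15: union(10, 0) -> merged; set of 10 now {0, 2, 3, 4, 6, 7, 8, 10, 12, 13, 14}
Set of 4: {0, 2, 3, 4, 6, 7, 8, 10, 12, 13, 14}; 14 is a member.

Answer: yes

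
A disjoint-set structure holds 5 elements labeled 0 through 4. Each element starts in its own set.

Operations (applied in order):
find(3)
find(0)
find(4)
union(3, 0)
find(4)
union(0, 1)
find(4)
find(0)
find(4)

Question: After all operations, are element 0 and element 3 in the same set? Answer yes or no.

Answer: yes

Derivation:
Step 1: find(3) -> no change; set of 3 is {3}
Step 2: find(0) -> no change; set of 0 is {0}
Step 3: find(4) -> no change; set of 4 is {4}
Step 4: union(3, 0) -> merged; set of 3 now {0, 3}
Step 5: find(4) -> no change; set of 4 is {4}
Step 6: union(0, 1) -> merged; set of 0 now {0, 1, 3}
Step 7: find(4) -> no change; set of 4 is {4}
Step 8: find(0) -> no change; set of 0 is {0, 1, 3}
Step 9: find(4) -> no change; set of 4 is {4}
Set of 0: {0, 1, 3}; 3 is a member.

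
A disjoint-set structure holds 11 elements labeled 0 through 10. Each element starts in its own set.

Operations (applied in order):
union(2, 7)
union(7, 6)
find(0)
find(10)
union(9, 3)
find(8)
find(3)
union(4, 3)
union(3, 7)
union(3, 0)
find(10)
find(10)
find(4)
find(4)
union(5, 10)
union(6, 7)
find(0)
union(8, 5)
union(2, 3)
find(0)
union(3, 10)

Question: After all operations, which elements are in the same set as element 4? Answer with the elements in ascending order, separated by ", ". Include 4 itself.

Step 1: union(2, 7) -> merged; set of 2 now {2, 7}
Step 2: union(7, 6) -> merged; set of 7 now {2, 6, 7}
Step 3: find(0) -> no change; set of 0 is {0}
Step 4: find(10) -> no change; set of 10 is {10}
Step 5: union(9, 3) -> merged; set of 9 now {3, 9}
Step 6: find(8) -> no change; set of 8 is {8}
Step 7: find(3) -> no change; set of 3 is {3, 9}
Step 8: union(4, 3) -> merged; set of 4 now {3, 4, 9}
Step 9: union(3, 7) -> merged; set of 3 now {2, 3, 4, 6, 7, 9}
Step 10: union(3, 0) -> merged; set of 3 now {0, 2, 3, 4, 6, 7, 9}
Step 11: find(10) -> no change; set of 10 is {10}
Step 12: find(10) -> no change; set of 10 is {10}
Step 13: find(4) -> no change; set of 4 is {0, 2, 3, 4, 6, 7, 9}
Step 14: find(4) -> no change; set of 4 is {0, 2, 3, 4, 6, 7, 9}
Step 15: union(5, 10) -> merged; set of 5 now {5, 10}
Step 16: union(6, 7) -> already same set; set of 6 now {0, 2, 3, 4, 6, 7, 9}
Step 17: find(0) -> no change; set of 0 is {0, 2, 3, 4, 6, 7, 9}
Step 18: union(8, 5) -> merged; set of 8 now {5, 8, 10}
Step 19: union(2, 3) -> already same set; set of 2 now {0, 2, 3, 4, 6, 7, 9}
Step 20: find(0) -> no change; set of 0 is {0, 2, 3, 4, 6, 7, 9}
Step 21: union(3, 10) -> merged; set of 3 now {0, 2, 3, 4, 5, 6, 7, 8, 9, 10}
Component of 4: {0, 2, 3, 4, 5, 6, 7, 8, 9, 10}

Answer: 0, 2, 3, 4, 5, 6, 7, 8, 9, 10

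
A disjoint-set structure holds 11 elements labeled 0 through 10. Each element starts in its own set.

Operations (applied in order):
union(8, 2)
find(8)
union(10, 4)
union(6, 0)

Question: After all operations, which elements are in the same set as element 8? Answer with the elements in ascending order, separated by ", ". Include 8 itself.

Answer: 2, 8

Derivation:
Step 1: union(8, 2) -> merged; set of 8 now {2, 8}
Step 2: find(8) -> no change; set of 8 is {2, 8}
Step 3: union(10, 4) -> merged; set of 10 now {4, 10}
Step 4: union(6, 0) -> merged; set of 6 now {0, 6}
Component of 8: {2, 8}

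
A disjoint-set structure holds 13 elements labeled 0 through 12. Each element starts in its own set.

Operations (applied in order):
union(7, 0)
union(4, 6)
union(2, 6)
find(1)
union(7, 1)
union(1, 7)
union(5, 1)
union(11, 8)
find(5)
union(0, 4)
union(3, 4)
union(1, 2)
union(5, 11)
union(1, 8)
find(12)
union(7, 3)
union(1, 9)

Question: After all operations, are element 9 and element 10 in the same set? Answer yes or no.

Step 1: union(7, 0) -> merged; set of 7 now {0, 7}
Step 2: union(4, 6) -> merged; set of 4 now {4, 6}
Step 3: union(2, 6) -> merged; set of 2 now {2, 4, 6}
Step 4: find(1) -> no change; set of 1 is {1}
Step 5: union(7, 1) -> merged; set of 7 now {0, 1, 7}
Step 6: union(1, 7) -> already same set; set of 1 now {0, 1, 7}
Step 7: union(5, 1) -> merged; set of 5 now {0, 1, 5, 7}
Step 8: union(11, 8) -> merged; set of 11 now {8, 11}
Step 9: find(5) -> no change; set of 5 is {0, 1, 5, 7}
Step 10: union(0, 4) -> merged; set of 0 now {0, 1, 2, 4, 5, 6, 7}
Step 11: union(3, 4) -> merged; set of 3 now {0, 1, 2, 3, 4, 5, 6, 7}
Step 12: union(1, 2) -> already same set; set of 1 now {0, 1, 2, 3, 4, 5, 6, 7}
Step 13: union(5, 11) -> merged; set of 5 now {0, 1, 2, 3, 4, 5, 6, 7, 8, 11}
Step 14: union(1, 8) -> already same set; set of 1 now {0, 1, 2, 3, 4, 5, 6, 7, 8, 11}
Step 15: find(12) -> no change; set of 12 is {12}
Step 16: union(7, 3) -> already same set; set of 7 now {0, 1, 2, 3, 4, 5, 6, 7, 8, 11}
Step 17: union(1, 9) -> merged; set of 1 now {0, 1, 2, 3, 4, 5, 6, 7, 8, 9, 11}
Set of 9: {0, 1, 2, 3, 4, 5, 6, 7, 8, 9, 11}; 10 is not a member.

Answer: no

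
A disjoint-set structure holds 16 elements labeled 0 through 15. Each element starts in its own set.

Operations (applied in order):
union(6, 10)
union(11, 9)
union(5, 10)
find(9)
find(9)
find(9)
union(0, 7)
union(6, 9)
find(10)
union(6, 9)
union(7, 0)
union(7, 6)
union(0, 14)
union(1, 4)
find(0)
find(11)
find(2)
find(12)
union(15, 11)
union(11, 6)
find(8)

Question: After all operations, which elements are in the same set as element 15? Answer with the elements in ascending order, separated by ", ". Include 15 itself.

Answer: 0, 5, 6, 7, 9, 10, 11, 14, 15

Derivation:
Step 1: union(6, 10) -> merged; set of 6 now {6, 10}
Step 2: union(11, 9) -> merged; set of 11 now {9, 11}
Step 3: union(5, 10) -> merged; set of 5 now {5, 6, 10}
Step 4: find(9) -> no change; set of 9 is {9, 11}
Step 5: find(9) -> no change; set of 9 is {9, 11}
Step 6: find(9) -> no change; set of 9 is {9, 11}
Step 7: union(0, 7) -> merged; set of 0 now {0, 7}
Step 8: union(6, 9) -> merged; set of 6 now {5, 6, 9, 10, 11}
Step 9: find(10) -> no change; set of 10 is {5, 6, 9, 10, 11}
Step 10: union(6, 9) -> already same set; set of 6 now {5, 6, 9, 10, 11}
Step 11: union(7, 0) -> already same set; set of 7 now {0, 7}
Step 12: union(7, 6) -> merged; set of 7 now {0, 5, 6, 7, 9, 10, 11}
Step 13: union(0, 14) -> merged; set of 0 now {0, 5, 6, 7, 9, 10, 11, 14}
Step 14: union(1, 4) -> merged; set of 1 now {1, 4}
Step 15: find(0) -> no change; set of 0 is {0, 5, 6, 7, 9, 10, 11, 14}
Step 16: find(11) -> no change; set of 11 is {0, 5, 6, 7, 9, 10, 11, 14}
Step 17: find(2) -> no change; set of 2 is {2}
Step 18: find(12) -> no change; set of 12 is {12}
Step 19: union(15, 11) -> merged; set of 15 now {0, 5, 6, 7, 9, 10, 11, 14, 15}
Step 20: union(11, 6) -> already same set; set of 11 now {0, 5, 6, 7, 9, 10, 11, 14, 15}
Step 21: find(8) -> no change; set of 8 is {8}
Component of 15: {0, 5, 6, 7, 9, 10, 11, 14, 15}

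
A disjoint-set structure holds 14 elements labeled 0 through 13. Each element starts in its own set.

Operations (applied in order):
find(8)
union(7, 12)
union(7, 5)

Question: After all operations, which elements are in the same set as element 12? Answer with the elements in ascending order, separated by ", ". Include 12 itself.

Step 1: find(8) -> no change; set of 8 is {8}
Step 2: union(7, 12) -> merged; set of 7 now {7, 12}
Step 3: union(7, 5) -> merged; set of 7 now {5, 7, 12}
Component of 12: {5, 7, 12}

Answer: 5, 7, 12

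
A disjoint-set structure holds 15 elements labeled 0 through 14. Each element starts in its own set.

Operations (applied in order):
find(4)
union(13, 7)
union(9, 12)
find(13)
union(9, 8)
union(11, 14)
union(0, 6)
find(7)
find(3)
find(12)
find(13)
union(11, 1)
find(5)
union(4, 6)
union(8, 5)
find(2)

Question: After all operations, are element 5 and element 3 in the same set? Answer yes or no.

Step 1: find(4) -> no change; set of 4 is {4}
Step 2: union(13, 7) -> merged; set of 13 now {7, 13}
Step 3: union(9, 12) -> merged; set of 9 now {9, 12}
Step 4: find(13) -> no change; set of 13 is {7, 13}
Step 5: union(9, 8) -> merged; set of 9 now {8, 9, 12}
Step 6: union(11, 14) -> merged; set of 11 now {11, 14}
Step 7: union(0, 6) -> merged; set of 0 now {0, 6}
Step 8: find(7) -> no change; set of 7 is {7, 13}
Step 9: find(3) -> no change; set of 3 is {3}
Step 10: find(12) -> no change; set of 12 is {8, 9, 12}
Step 11: find(13) -> no change; set of 13 is {7, 13}
Step 12: union(11, 1) -> merged; set of 11 now {1, 11, 14}
Step 13: find(5) -> no change; set of 5 is {5}
Step 14: union(4, 6) -> merged; set of 4 now {0, 4, 6}
Step 15: union(8, 5) -> merged; set of 8 now {5, 8, 9, 12}
Step 16: find(2) -> no change; set of 2 is {2}
Set of 5: {5, 8, 9, 12}; 3 is not a member.

Answer: no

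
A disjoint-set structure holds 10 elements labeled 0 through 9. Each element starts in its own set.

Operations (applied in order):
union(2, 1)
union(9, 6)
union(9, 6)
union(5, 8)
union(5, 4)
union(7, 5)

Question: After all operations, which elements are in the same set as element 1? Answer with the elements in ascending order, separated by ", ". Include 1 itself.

Step 1: union(2, 1) -> merged; set of 2 now {1, 2}
Step 2: union(9, 6) -> merged; set of 9 now {6, 9}
Step 3: union(9, 6) -> already same set; set of 9 now {6, 9}
Step 4: union(5, 8) -> merged; set of 5 now {5, 8}
Step 5: union(5, 4) -> merged; set of 5 now {4, 5, 8}
Step 6: union(7, 5) -> merged; set of 7 now {4, 5, 7, 8}
Component of 1: {1, 2}

Answer: 1, 2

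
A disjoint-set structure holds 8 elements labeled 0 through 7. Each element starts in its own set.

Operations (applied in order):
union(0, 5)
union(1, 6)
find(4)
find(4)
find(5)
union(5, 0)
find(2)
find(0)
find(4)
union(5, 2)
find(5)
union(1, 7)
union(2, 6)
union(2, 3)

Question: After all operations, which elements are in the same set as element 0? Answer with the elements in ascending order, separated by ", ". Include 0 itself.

Step 1: union(0, 5) -> merged; set of 0 now {0, 5}
Step 2: union(1, 6) -> merged; set of 1 now {1, 6}
Step 3: find(4) -> no change; set of 4 is {4}
Step 4: find(4) -> no change; set of 4 is {4}
Step 5: find(5) -> no change; set of 5 is {0, 5}
Step 6: union(5, 0) -> already same set; set of 5 now {0, 5}
Step 7: find(2) -> no change; set of 2 is {2}
Step 8: find(0) -> no change; set of 0 is {0, 5}
Step 9: find(4) -> no change; set of 4 is {4}
Step 10: union(5, 2) -> merged; set of 5 now {0, 2, 5}
Step 11: find(5) -> no change; set of 5 is {0, 2, 5}
Step 12: union(1, 7) -> merged; set of 1 now {1, 6, 7}
Step 13: union(2, 6) -> merged; set of 2 now {0, 1, 2, 5, 6, 7}
Step 14: union(2, 3) -> merged; set of 2 now {0, 1, 2, 3, 5, 6, 7}
Component of 0: {0, 1, 2, 3, 5, 6, 7}

Answer: 0, 1, 2, 3, 5, 6, 7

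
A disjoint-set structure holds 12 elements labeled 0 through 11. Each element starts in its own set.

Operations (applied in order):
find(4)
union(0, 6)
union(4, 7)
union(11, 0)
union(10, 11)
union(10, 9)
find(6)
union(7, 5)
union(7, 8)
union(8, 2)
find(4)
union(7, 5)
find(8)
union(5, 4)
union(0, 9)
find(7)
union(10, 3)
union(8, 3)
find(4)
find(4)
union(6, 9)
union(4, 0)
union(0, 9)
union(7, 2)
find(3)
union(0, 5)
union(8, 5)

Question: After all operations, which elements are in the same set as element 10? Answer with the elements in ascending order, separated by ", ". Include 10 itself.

Answer: 0, 2, 3, 4, 5, 6, 7, 8, 9, 10, 11

Derivation:
Step 1: find(4) -> no change; set of 4 is {4}
Step 2: union(0, 6) -> merged; set of 0 now {0, 6}
Step 3: union(4, 7) -> merged; set of 4 now {4, 7}
Step 4: union(11, 0) -> merged; set of 11 now {0, 6, 11}
Step 5: union(10, 11) -> merged; set of 10 now {0, 6, 10, 11}
Step 6: union(10, 9) -> merged; set of 10 now {0, 6, 9, 10, 11}
Step 7: find(6) -> no change; set of 6 is {0, 6, 9, 10, 11}
Step 8: union(7, 5) -> merged; set of 7 now {4, 5, 7}
Step 9: union(7, 8) -> merged; set of 7 now {4, 5, 7, 8}
Step 10: union(8, 2) -> merged; set of 8 now {2, 4, 5, 7, 8}
Step 11: find(4) -> no change; set of 4 is {2, 4, 5, 7, 8}
Step 12: union(7, 5) -> already same set; set of 7 now {2, 4, 5, 7, 8}
Step 13: find(8) -> no change; set of 8 is {2, 4, 5, 7, 8}
Step 14: union(5, 4) -> already same set; set of 5 now {2, 4, 5, 7, 8}
Step 15: union(0, 9) -> already same set; set of 0 now {0, 6, 9, 10, 11}
Step 16: find(7) -> no change; set of 7 is {2, 4, 5, 7, 8}
Step 17: union(10, 3) -> merged; set of 10 now {0, 3, 6, 9, 10, 11}
Step 18: union(8, 3) -> merged; set of 8 now {0, 2, 3, 4, 5, 6, 7, 8, 9, 10, 11}
Step 19: find(4) -> no change; set of 4 is {0, 2, 3, 4, 5, 6, 7, 8, 9, 10, 11}
Step 20: find(4) -> no change; set of 4 is {0, 2, 3, 4, 5, 6, 7, 8, 9, 10, 11}
Step 21: union(6, 9) -> already same set; set of 6 now {0, 2, 3, 4, 5, 6, 7, 8, 9, 10, 11}
Step 22: union(4, 0) -> already same set; set of 4 now {0, 2, 3, 4, 5, 6, 7, 8, 9, 10, 11}
Step 23: union(0, 9) -> already same set; set of 0 now {0, 2, 3, 4, 5, 6, 7, 8, 9, 10, 11}
Step 24: union(7, 2) -> already same set; set of 7 now {0, 2, 3, 4, 5, 6, 7, 8, 9, 10, 11}
Step 25: find(3) -> no change; set of 3 is {0, 2, 3, 4, 5, 6, 7, 8, 9, 10, 11}
Step 26: union(0, 5) -> already same set; set of 0 now {0, 2, 3, 4, 5, 6, 7, 8, 9, 10, 11}
Step 27: union(8, 5) -> already same set; set of 8 now {0, 2, 3, 4, 5, 6, 7, 8, 9, 10, 11}
Component of 10: {0, 2, 3, 4, 5, 6, 7, 8, 9, 10, 11}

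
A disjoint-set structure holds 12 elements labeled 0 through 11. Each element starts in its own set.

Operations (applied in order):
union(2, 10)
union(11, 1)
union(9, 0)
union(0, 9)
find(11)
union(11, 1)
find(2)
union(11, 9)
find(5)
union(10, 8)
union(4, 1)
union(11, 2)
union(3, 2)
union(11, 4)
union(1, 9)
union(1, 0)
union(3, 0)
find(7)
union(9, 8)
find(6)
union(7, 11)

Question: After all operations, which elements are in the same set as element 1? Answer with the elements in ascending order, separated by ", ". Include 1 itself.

Answer: 0, 1, 2, 3, 4, 7, 8, 9, 10, 11

Derivation:
Step 1: union(2, 10) -> merged; set of 2 now {2, 10}
Step 2: union(11, 1) -> merged; set of 11 now {1, 11}
Step 3: union(9, 0) -> merged; set of 9 now {0, 9}
Step 4: union(0, 9) -> already same set; set of 0 now {0, 9}
Step 5: find(11) -> no change; set of 11 is {1, 11}
Step 6: union(11, 1) -> already same set; set of 11 now {1, 11}
Step 7: find(2) -> no change; set of 2 is {2, 10}
Step 8: union(11, 9) -> merged; set of 11 now {0, 1, 9, 11}
Step 9: find(5) -> no change; set of 5 is {5}
Step 10: union(10, 8) -> merged; set of 10 now {2, 8, 10}
Step 11: union(4, 1) -> merged; set of 4 now {0, 1, 4, 9, 11}
Step 12: union(11, 2) -> merged; set of 11 now {0, 1, 2, 4, 8, 9, 10, 11}
Step 13: union(3, 2) -> merged; set of 3 now {0, 1, 2, 3, 4, 8, 9, 10, 11}
Step 14: union(11, 4) -> already same set; set of 11 now {0, 1, 2, 3, 4, 8, 9, 10, 11}
Step 15: union(1, 9) -> already same set; set of 1 now {0, 1, 2, 3, 4, 8, 9, 10, 11}
Step 16: union(1, 0) -> already same set; set of 1 now {0, 1, 2, 3, 4, 8, 9, 10, 11}
Step 17: union(3, 0) -> already same set; set of 3 now {0, 1, 2, 3, 4, 8, 9, 10, 11}
Step 18: find(7) -> no change; set of 7 is {7}
Step 19: union(9, 8) -> already same set; set of 9 now {0, 1, 2, 3, 4, 8, 9, 10, 11}
Step 20: find(6) -> no change; set of 6 is {6}
Step 21: union(7, 11) -> merged; set of 7 now {0, 1, 2, 3, 4, 7, 8, 9, 10, 11}
Component of 1: {0, 1, 2, 3, 4, 7, 8, 9, 10, 11}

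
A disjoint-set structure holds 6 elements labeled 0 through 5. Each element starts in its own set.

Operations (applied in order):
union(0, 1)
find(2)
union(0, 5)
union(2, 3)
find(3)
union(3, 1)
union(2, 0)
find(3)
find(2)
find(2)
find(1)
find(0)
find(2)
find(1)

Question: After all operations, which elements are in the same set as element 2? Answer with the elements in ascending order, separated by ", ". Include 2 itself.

Answer: 0, 1, 2, 3, 5

Derivation:
Step 1: union(0, 1) -> merged; set of 0 now {0, 1}
Step 2: find(2) -> no change; set of 2 is {2}
Step 3: union(0, 5) -> merged; set of 0 now {0, 1, 5}
Step 4: union(2, 3) -> merged; set of 2 now {2, 3}
Step 5: find(3) -> no change; set of 3 is {2, 3}
Step 6: union(3, 1) -> merged; set of 3 now {0, 1, 2, 3, 5}
Step 7: union(2, 0) -> already same set; set of 2 now {0, 1, 2, 3, 5}
Step 8: find(3) -> no change; set of 3 is {0, 1, 2, 3, 5}
Step 9: find(2) -> no change; set of 2 is {0, 1, 2, 3, 5}
Step 10: find(2) -> no change; set of 2 is {0, 1, 2, 3, 5}
Step 11: find(1) -> no change; set of 1 is {0, 1, 2, 3, 5}
Step 12: find(0) -> no change; set of 0 is {0, 1, 2, 3, 5}
Step 13: find(2) -> no change; set of 2 is {0, 1, 2, 3, 5}
Step 14: find(1) -> no change; set of 1 is {0, 1, 2, 3, 5}
Component of 2: {0, 1, 2, 3, 5}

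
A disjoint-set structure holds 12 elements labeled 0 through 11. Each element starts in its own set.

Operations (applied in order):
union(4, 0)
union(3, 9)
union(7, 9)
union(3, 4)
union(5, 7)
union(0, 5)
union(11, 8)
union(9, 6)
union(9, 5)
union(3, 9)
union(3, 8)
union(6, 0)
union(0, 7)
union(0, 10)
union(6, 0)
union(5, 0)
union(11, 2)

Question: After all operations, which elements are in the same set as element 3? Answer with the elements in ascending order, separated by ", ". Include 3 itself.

Answer: 0, 2, 3, 4, 5, 6, 7, 8, 9, 10, 11

Derivation:
Step 1: union(4, 0) -> merged; set of 4 now {0, 4}
Step 2: union(3, 9) -> merged; set of 3 now {3, 9}
Step 3: union(7, 9) -> merged; set of 7 now {3, 7, 9}
Step 4: union(3, 4) -> merged; set of 3 now {0, 3, 4, 7, 9}
Step 5: union(5, 7) -> merged; set of 5 now {0, 3, 4, 5, 7, 9}
Step 6: union(0, 5) -> already same set; set of 0 now {0, 3, 4, 5, 7, 9}
Step 7: union(11, 8) -> merged; set of 11 now {8, 11}
Step 8: union(9, 6) -> merged; set of 9 now {0, 3, 4, 5, 6, 7, 9}
Step 9: union(9, 5) -> already same set; set of 9 now {0, 3, 4, 5, 6, 7, 9}
Step 10: union(3, 9) -> already same set; set of 3 now {0, 3, 4, 5, 6, 7, 9}
Step 11: union(3, 8) -> merged; set of 3 now {0, 3, 4, 5, 6, 7, 8, 9, 11}
Step 12: union(6, 0) -> already same set; set of 6 now {0, 3, 4, 5, 6, 7, 8, 9, 11}
Step 13: union(0, 7) -> already same set; set of 0 now {0, 3, 4, 5, 6, 7, 8, 9, 11}
Step 14: union(0, 10) -> merged; set of 0 now {0, 3, 4, 5, 6, 7, 8, 9, 10, 11}
Step 15: union(6, 0) -> already same set; set of 6 now {0, 3, 4, 5, 6, 7, 8, 9, 10, 11}
Step 16: union(5, 0) -> already same set; set of 5 now {0, 3, 4, 5, 6, 7, 8, 9, 10, 11}
Step 17: union(11, 2) -> merged; set of 11 now {0, 2, 3, 4, 5, 6, 7, 8, 9, 10, 11}
Component of 3: {0, 2, 3, 4, 5, 6, 7, 8, 9, 10, 11}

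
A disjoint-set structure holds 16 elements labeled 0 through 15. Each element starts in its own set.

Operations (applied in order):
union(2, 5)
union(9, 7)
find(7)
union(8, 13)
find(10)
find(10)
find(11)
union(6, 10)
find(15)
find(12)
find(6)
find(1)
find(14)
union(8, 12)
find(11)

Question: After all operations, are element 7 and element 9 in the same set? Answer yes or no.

Answer: yes

Derivation:
Step 1: union(2, 5) -> merged; set of 2 now {2, 5}
Step 2: union(9, 7) -> merged; set of 9 now {7, 9}
Step 3: find(7) -> no change; set of 7 is {7, 9}
Step 4: union(8, 13) -> merged; set of 8 now {8, 13}
Step 5: find(10) -> no change; set of 10 is {10}
Step 6: find(10) -> no change; set of 10 is {10}
Step 7: find(11) -> no change; set of 11 is {11}
Step 8: union(6, 10) -> merged; set of 6 now {6, 10}
Step 9: find(15) -> no change; set of 15 is {15}
Step 10: find(12) -> no change; set of 12 is {12}
Step 11: find(6) -> no change; set of 6 is {6, 10}
Step 12: find(1) -> no change; set of 1 is {1}
Step 13: find(14) -> no change; set of 14 is {14}
Step 14: union(8, 12) -> merged; set of 8 now {8, 12, 13}
Step 15: find(11) -> no change; set of 11 is {11}
Set of 7: {7, 9}; 9 is a member.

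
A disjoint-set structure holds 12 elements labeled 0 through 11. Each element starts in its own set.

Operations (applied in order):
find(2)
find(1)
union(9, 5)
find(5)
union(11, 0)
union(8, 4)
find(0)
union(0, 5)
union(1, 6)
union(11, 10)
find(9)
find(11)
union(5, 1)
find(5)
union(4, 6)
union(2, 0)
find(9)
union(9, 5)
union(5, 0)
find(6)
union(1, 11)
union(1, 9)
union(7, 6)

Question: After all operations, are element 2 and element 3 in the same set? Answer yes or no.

Answer: no

Derivation:
Step 1: find(2) -> no change; set of 2 is {2}
Step 2: find(1) -> no change; set of 1 is {1}
Step 3: union(9, 5) -> merged; set of 9 now {5, 9}
Step 4: find(5) -> no change; set of 5 is {5, 9}
Step 5: union(11, 0) -> merged; set of 11 now {0, 11}
Step 6: union(8, 4) -> merged; set of 8 now {4, 8}
Step 7: find(0) -> no change; set of 0 is {0, 11}
Step 8: union(0, 5) -> merged; set of 0 now {0, 5, 9, 11}
Step 9: union(1, 6) -> merged; set of 1 now {1, 6}
Step 10: union(11, 10) -> merged; set of 11 now {0, 5, 9, 10, 11}
Step 11: find(9) -> no change; set of 9 is {0, 5, 9, 10, 11}
Step 12: find(11) -> no change; set of 11 is {0, 5, 9, 10, 11}
Step 13: union(5, 1) -> merged; set of 5 now {0, 1, 5, 6, 9, 10, 11}
Step 14: find(5) -> no change; set of 5 is {0, 1, 5, 6, 9, 10, 11}
Step 15: union(4, 6) -> merged; set of 4 now {0, 1, 4, 5, 6, 8, 9, 10, 11}
Step 16: union(2, 0) -> merged; set of 2 now {0, 1, 2, 4, 5, 6, 8, 9, 10, 11}
Step 17: find(9) -> no change; set of 9 is {0, 1, 2, 4, 5, 6, 8, 9, 10, 11}
Step 18: union(9, 5) -> already same set; set of 9 now {0, 1, 2, 4, 5, 6, 8, 9, 10, 11}
Step 19: union(5, 0) -> already same set; set of 5 now {0, 1, 2, 4, 5, 6, 8, 9, 10, 11}
Step 20: find(6) -> no change; set of 6 is {0, 1, 2, 4, 5, 6, 8, 9, 10, 11}
Step 21: union(1, 11) -> already same set; set of 1 now {0, 1, 2, 4, 5, 6, 8, 9, 10, 11}
Step 22: union(1, 9) -> already same set; set of 1 now {0, 1, 2, 4, 5, 6, 8, 9, 10, 11}
Step 23: union(7, 6) -> merged; set of 7 now {0, 1, 2, 4, 5, 6, 7, 8, 9, 10, 11}
Set of 2: {0, 1, 2, 4, 5, 6, 7, 8, 9, 10, 11}; 3 is not a member.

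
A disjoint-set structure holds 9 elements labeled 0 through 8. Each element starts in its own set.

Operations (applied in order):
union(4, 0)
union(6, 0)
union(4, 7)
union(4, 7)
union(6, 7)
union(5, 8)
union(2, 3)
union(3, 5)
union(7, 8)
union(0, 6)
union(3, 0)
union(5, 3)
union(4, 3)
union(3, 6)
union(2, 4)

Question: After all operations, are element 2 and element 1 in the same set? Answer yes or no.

Answer: no

Derivation:
Step 1: union(4, 0) -> merged; set of 4 now {0, 4}
Step 2: union(6, 0) -> merged; set of 6 now {0, 4, 6}
Step 3: union(4, 7) -> merged; set of 4 now {0, 4, 6, 7}
Step 4: union(4, 7) -> already same set; set of 4 now {0, 4, 6, 7}
Step 5: union(6, 7) -> already same set; set of 6 now {0, 4, 6, 7}
Step 6: union(5, 8) -> merged; set of 5 now {5, 8}
Step 7: union(2, 3) -> merged; set of 2 now {2, 3}
Step 8: union(3, 5) -> merged; set of 3 now {2, 3, 5, 8}
Step 9: union(7, 8) -> merged; set of 7 now {0, 2, 3, 4, 5, 6, 7, 8}
Step 10: union(0, 6) -> already same set; set of 0 now {0, 2, 3, 4, 5, 6, 7, 8}
Step 11: union(3, 0) -> already same set; set of 3 now {0, 2, 3, 4, 5, 6, 7, 8}
Step 12: union(5, 3) -> already same set; set of 5 now {0, 2, 3, 4, 5, 6, 7, 8}
Step 13: union(4, 3) -> already same set; set of 4 now {0, 2, 3, 4, 5, 6, 7, 8}
Step 14: union(3, 6) -> already same set; set of 3 now {0, 2, 3, 4, 5, 6, 7, 8}
Step 15: union(2, 4) -> already same set; set of 2 now {0, 2, 3, 4, 5, 6, 7, 8}
Set of 2: {0, 2, 3, 4, 5, 6, 7, 8}; 1 is not a member.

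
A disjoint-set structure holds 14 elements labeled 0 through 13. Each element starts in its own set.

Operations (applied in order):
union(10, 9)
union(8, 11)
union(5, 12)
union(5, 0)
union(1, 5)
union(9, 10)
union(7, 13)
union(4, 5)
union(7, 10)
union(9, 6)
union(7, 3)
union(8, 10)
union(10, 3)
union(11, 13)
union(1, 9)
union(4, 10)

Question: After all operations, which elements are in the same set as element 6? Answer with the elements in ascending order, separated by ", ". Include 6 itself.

Answer: 0, 1, 3, 4, 5, 6, 7, 8, 9, 10, 11, 12, 13

Derivation:
Step 1: union(10, 9) -> merged; set of 10 now {9, 10}
Step 2: union(8, 11) -> merged; set of 8 now {8, 11}
Step 3: union(5, 12) -> merged; set of 5 now {5, 12}
Step 4: union(5, 0) -> merged; set of 5 now {0, 5, 12}
Step 5: union(1, 5) -> merged; set of 1 now {0, 1, 5, 12}
Step 6: union(9, 10) -> already same set; set of 9 now {9, 10}
Step 7: union(7, 13) -> merged; set of 7 now {7, 13}
Step 8: union(4, 5) -> merged; set of 4 now {0, 1, 4, 5, 12}
Step 9: union(7, 10) -> merged; set of 7 now {7, 9, 10, 13}
Step 10: union(9, 6) -> merged; set of 9 now {6, 7, 9, 10, 13}
Step 11: union(7, 3) -> merged; set of 7 now {3, 6, 7, 9, 10, 13}
Step 12: union(8, 10) -> merged; set of 8 now {3, 6, 7, 8, 9, 10, 11, 13}
Step 13: union(10, 3) -> already same set; set of 10 now {3, 6, 7, 8, 9, 10, 11, 13}
Step 14: union(11, 13) -> already same set; set of 11 now {3, 6, 7, 8, 9, 10, 11, 13}
Step 15: union(1, 9) -> merged; set of 1 now {0, 1, 3, 4, 5, 6, 7, 8, 9, 10, 11, 12, 13}
Step 16: union(4, 10) -> already same set; set of 4 now {0, 1, 3, 4, 5, 6, 7, 8, 9, 10, 11, 12, 13}
Component of 6: {0, 1, 3, 4, 5, 6, 7, 8, 9, 10, 11, 12, 13}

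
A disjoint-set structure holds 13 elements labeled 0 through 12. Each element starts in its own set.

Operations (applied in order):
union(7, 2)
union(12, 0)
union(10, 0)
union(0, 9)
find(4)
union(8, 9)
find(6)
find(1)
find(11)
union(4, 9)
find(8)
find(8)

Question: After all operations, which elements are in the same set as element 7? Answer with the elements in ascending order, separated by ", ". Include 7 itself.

Step 1: union(7, 2) -> merged; set of 7 now {2, 7}
Step 2: union(12, 0) -> merged; set of 12 now {0, 12}
Step 3: union(10, 0) -> merged; set of 10 now {0, 10, 12}
Step 4: union(0, 9) -> merged; set of 0 now {0, 9, 10, 12}
Step 5: find(4) -> no change; set of 4 is {4}
Step 6: union(8, 9) -> merged; set of 8 now {0, 8, 9, 10, 12}
Step 7: find(6) -> no change; set of 6 is {6}
Step 8: find(1) -> no change; set of 1 is {1}
Step 9: find(11) -> no change; set of 11 is {11}
Step 10: union(4, 9) -> merged; set of 4 now {0, 4, 8, 9, 10, 12}
Step 11: find(8) -> no change; set of 8 is {0, 4, 8, 9, 10, 12}
Step 12: find(8) -> no change; set of 8 is {0, 4, 8, 9, 10, 12}
Component of 7: {2, 7}

Answer: 2, 7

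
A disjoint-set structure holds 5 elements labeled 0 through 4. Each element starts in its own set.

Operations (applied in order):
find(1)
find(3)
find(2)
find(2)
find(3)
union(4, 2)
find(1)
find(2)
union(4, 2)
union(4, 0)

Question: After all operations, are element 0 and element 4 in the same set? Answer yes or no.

Answer: yes

Derivation:
Step 1: find(1) -> no change; set of 1 is {1}
Step 2: find(3) -> no change; set of 3 is {3}
Step 3: find(2) -> no change; set of 2 is {2}
Step 4: find(2) -> no change; set of 2 is {2}
Step 5: find(3) -> no change; set of 3 is {3}
Step 6: union(4, 2) -> merged; set of 4 now {2, 4}
Step 7: find(1) -> no change; set of 1 is {1}
Step 8: find(2) -> no change; set of 2 is {2, 4}
Step 9: union(4, 2) -> already same set; set of 4 now {2, 4}
Step 10: union(4, 0) -> merged; set of 4 now {0, 2, 4}
Set of 0: {0, 2, 4}; 4 is a member.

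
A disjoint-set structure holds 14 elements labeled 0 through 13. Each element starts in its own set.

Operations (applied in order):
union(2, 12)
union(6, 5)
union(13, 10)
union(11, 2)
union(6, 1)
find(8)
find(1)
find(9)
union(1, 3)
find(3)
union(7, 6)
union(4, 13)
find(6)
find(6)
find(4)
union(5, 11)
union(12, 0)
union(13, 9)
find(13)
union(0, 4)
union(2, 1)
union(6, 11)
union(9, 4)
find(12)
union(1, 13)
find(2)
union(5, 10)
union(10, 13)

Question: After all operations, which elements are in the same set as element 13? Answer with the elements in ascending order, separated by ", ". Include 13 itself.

Step 1: union(2, 12) -> merged; set of 2 now {2, 12}
Step 2: union(6, 5) -> merged; set of 6 now {5, 6}
Step 3: union(13, 10) -> merged; set of 13 now {10, 13}
Step 4: union(11, 2) -> merged; set of 11 now {2, 11, 12}
Step 5: union(6, 1) -> merged; set of 6 now {1, 5, 6}
Step 6: find(8) -> no change; set of 8 is {8}
Step 7: find(1) -> no change; set of 1 is {1, 5, 6}
Step 8: find(9) -> no change; set of 9 is {9}
Step 9: union(1, 3) -> merged; set of 1 now {1, 3, 5, 6}
Step 10: find(3) -> no change; set of 3 is {1, 3, 5, 6}
Step 11: union(7, 6) -> merged; set of 7 now {1, 3, 5, 6, 7}
Step 12: union(4, 13) -> merged; set of 4 now {4, 10, 13}
Step 13: find(6) -> no change; set of 6 is {1, 3, 5, 6, 7}
Step 14: find(6) -> no change; set of 6 is {1, 3, 5, 6, 7}
Step 15: find(4) -> no change; set of 4 is {4, 10, 13}
Step 16: union(5, 11) -> merged; set of 5 now {1, 2, 3, 5, 6, 7, 11, 12}
Step 17: union(12, 0) -> merged; set of 12 now {0, 1, 2, 3, 5, 6, 7, 11, 12}
Step 18: union(13, 9) -> merged; set of 13 now {4, 9, 10, 13}
Step 19: find(13) -> no change; set of 13 is {4, 9, 10, 13}
Step 20: union(0, 4) -> merged; set of 0 now {0, 1, 2, 3, 4, 5, 6, 7, 9, 10, 11, 12, 13}
Step 21: union(2, 1) -> already same set; set of 2 now {0, 1, 2, 3, 4, 5, 6, 7, 9, 10, 11, 12, 13}
Step 22: union(6, 11) -> already same set; set of 6 now {0, 1, 2, 3, 4, 5, 6, 7, 9, 10, 11, 12, 13}
Step 23: union(9, 4) -> already same set; set of 9 now {0, 1, 2, 3, 4, 5, 6, 7, 9, 10, 11, 12, 13}
Step 24: find(12) -> no change; set of 12 is {0, 1, 2, 3, 4, 5, 6, 7, 9, 10, 11, 12, 13}
Step 25: union(1, 13) -> already same set; set of 1 now {0, 1, 2, 3, 4, 5, 6, 7, 9, 10, 11, 12, 13}
Step 26: find(2) -> no change; set of 2 is {0, 1, 2, 3, 4, 5, 6, 7, 9, 10, 11, 12, 13}
Step 27: union(5, 10) -> already same set; set of 5 now {0, 1, 2, 3, 4, 5, 6, 7, 9, 10, 11, 12, 13}
Step 28: union(10, 13) -> already same set; set of 10 now {0, 1, 2, 3, 4, 5, 6, 7, 9, 10, 11, 12, 13}
Component of 13: {0, 1, 2, 3, 4, 5, 6, 7, 9, 10, 11, 12, 13}

Answer: 0, 1, 2, 3, 4, 5, 6, 7, 9, 10, 11, 12, 13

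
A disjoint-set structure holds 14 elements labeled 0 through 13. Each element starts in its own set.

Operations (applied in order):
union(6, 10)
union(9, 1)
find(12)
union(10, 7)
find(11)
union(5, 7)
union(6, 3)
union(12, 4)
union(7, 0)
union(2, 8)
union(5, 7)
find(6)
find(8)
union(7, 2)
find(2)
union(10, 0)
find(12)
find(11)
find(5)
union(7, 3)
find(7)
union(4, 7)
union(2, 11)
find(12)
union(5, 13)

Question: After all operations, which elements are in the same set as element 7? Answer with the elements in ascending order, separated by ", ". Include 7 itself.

Step 1: union(6, 10) -> merged; set of 6 now {6, 10}
Step 2: union(9, 1) -> merged; set of 9 now {1, 9}
Step 3: find(12) -> no change; set of 12 is {12}
Step 4: union(10, 7) -> merged; set of 10 now {6, 7, 10}
Step 5: find(11) -> no change; set of 11 is {11}
Step 6: union(5, 7) -> merged; set of 5 now {5, 6, 7, 10}
Step 7: union(6, 3) -> merged; set of 6 now {3, 5, 6, 7, 10}
Step 8: union(12, 4) -> merged; set of 12 now {4, 12}
Step 9: union(7, 0) -> merged; set of 7 now {0, 3, 5, 6, 7, 10}
Step 10: union(2, 8) -> merged; set of 2 now {2, 8}
Step 11: union(5, 7) -> already same set; set of 5 now {0, 3, 5, 6, 7, 10}
Step 12: find(6) -> no change; set of 6 is {0, 3, 5, 6, 7, 10}
Step 13: find(8) -> no change; set of 8 is {2, 8}
Step 14: union(7, 2) -> merged; set of 7 now {0, 2, 3, 5, 6, 7, 8, 10}
Step 15: find(2) -> no change; set of 2 is {0, 2, 3, 5, 6, 7, 8, 10}
Step 16: union(10, 0) -> already same set; set of 10 now {0, 2, 3, 5, 6, 7, 8, 10}
Step 17: find(12) -> no change; set of 12 is {4, 12}
Step 18: find(11) -> no change; set of 11 is {11}
Step 19: find(5) -> no change; set of 5 is {0, 2, 3, 5, 6, 7, 8, 10}
Step 20: union(7, 3) -> already same set; set of 7 now {0, 2, 3, 5, 6, 7, 8, 10}
Step 21: find(7) -> no change; set of 7 is {0, 2, 3, 5, 6, 7, 8, 10}
Step 22: union(4, 7) -> merged; set of 4 now {0, 2, 3, 4, 5, 6, 7, 8, 10, 12}
Step 23: union(2, 11) -> merged; set of 2 now {0, 2, 3, 4, 5, 6, 7, 8, 10, 11, 12}
Step 24: find(12) -> no change; set of 12 is {0, 2, 3, 4, 5, 6, 7, 8, 10, 11, 12}
Step 25: union(5, 13) -> merged; set of 5 now {0, 2, 3, 4, 5, 6, 7, 8, 10, 11, 12, 13}
Component of 7: {0, 2, 3, 4, 5, 6, 7, 8, 10, 11, 12, 13}

Answer: 0, 2, 3, 4, 5, 6, 7, 8, 10, 11, 12, 13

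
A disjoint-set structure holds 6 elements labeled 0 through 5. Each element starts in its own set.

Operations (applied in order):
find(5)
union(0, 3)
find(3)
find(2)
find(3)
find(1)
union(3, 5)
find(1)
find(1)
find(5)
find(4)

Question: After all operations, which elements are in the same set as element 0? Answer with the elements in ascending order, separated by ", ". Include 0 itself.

Step 1: find(5) -> no change; set of 5 is {5}
Step 2: union(0, 3) -> merged; set of 0 now {0, 3}
Step 3: find(3) -> no change; set of 3 is {0, 3}
Step 4: find(2) -> no change; set of 2 is {2}
Step 5: find(3) -> no change; set of 3 is {0, 3}
Step 6: find(1) -> no change; set of 1 is {1}
Step 7: union(3, 5) -> merged; set of 3 now {0, 3, 5}
Step 8: find(1) -> no change; set of 1 is {1}
Step 9: find(1) -> no change; set of 1 is {1}
Step 10: find(5) -> no change; set of 5 is {0, 3, 5}
Step 11: find(4) -> no change; set of 4 is {4}
Component of 0: {0, 3, 5}

Answer: 0, 3, 5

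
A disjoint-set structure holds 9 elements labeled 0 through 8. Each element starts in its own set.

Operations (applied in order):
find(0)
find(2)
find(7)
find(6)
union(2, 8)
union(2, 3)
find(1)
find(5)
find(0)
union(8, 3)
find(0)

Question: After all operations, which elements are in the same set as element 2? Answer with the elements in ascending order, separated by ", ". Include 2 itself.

Step 1: find(0) -> no change; set of 0 is {0}
Step 2: find(2) -> no change; set of 2 is {2}
Step 3: find(7) -> no change; set of 7 is {7}
Step 4: find(6) -> no change; set of 6 is {6}
Step 5: union(2, 8) -> merged; set of 2 now {2, 8}
Step 6: union(2, 3) -> merged; set of 2 now {2, 3, 8}
Step 7: find(1) -> no change; set of 1 is {1}
Step 8: find(5) -> no change; set of 5 is {5}
Step 9: find(0) -> no change; set of 0 is {0}
Step 10: union(8, 3) -> already same set; set of 8 now {2, 3, 8}
Step 11: find(0) -> no change; set of 0 is {0}
Component of 2: {2, 3, 8}

Answer: 2, 3, 8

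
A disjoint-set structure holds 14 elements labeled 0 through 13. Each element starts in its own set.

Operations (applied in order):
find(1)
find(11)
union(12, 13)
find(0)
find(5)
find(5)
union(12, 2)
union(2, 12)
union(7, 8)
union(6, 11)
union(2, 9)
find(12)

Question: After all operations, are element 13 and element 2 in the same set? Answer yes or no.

Step 1: find(1) -> no change; set of 1 is {1}
Step 2: find(11) -> no change; set of 11 is {11}
Step 3: union(12, 13) -> merged; set of 12 now {12, 13}
Step 4: find(0) -> no change; set of 0 is {0}
Step 5: find(5) -> no change; set of 5 is {5}
Step 6: find(5) -> no change; set of 5 is {5}
Step 7: union(12, 2) -> merged; set of 12 now {2, 12, 13}
Step 8: union(2, 12) -> already same set; set of 2 now {2, 12, 13}
Step 9: union(7, 8) -> merged; set of 7 now {7, 8}
Step 10: union(6, 11) -> merged; set of 6 now {6, 11}
Step 11: union(2, 9) -> merged; set of 2 now {2, 9, 12, 13}
Step 12: find(12) -> no change; set of 12 is {2, 9, 12, 13}
Set of 13: {2, 9, 12, 13}; 2 is a member.

Answer: yes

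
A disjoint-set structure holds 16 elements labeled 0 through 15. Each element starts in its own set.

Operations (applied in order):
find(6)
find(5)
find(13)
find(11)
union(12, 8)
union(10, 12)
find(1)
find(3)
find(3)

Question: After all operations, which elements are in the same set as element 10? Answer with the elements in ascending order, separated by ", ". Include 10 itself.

Step 1: find(6) -> no change; set of 6 is {6}
Step 2: find(5) -> no change; set of 5 is {5}
Step 3: find(13) -> no change; set of 13 is {13}
Step 4: find(11) -> no change; set of 11 is {11}
Step 5: union(12, 8) -> merged; set of 12 now {8, 12}
Step 6: union(10, 12) -> merged; set of 10 now {8, 10, 12}
Step 7: find(1) -> no change; set of 1 is {1}
Step 8: find(3) -> no change; set of 3 is {3}
Step 9: find(3) -> no change; set of 3 is {3}
Component of 10: {8, 10, 12}

Answer: 8, 10, 12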